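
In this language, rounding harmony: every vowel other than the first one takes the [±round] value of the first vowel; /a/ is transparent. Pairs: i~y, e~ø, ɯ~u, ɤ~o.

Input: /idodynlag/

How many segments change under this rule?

2

/o/ harmonizes with /i/ ([-round]) → [ɤ]
/y/ harmonizes with /i/ ([-round]) → [i]
2 segments change.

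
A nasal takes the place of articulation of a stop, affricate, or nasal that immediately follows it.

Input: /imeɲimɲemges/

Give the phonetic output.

/m/ before /ɲ/ (palatal) → [ɲ]
/m/ before /g/ (velar) → [ŋ]

[imeɲiɲɲeŋges]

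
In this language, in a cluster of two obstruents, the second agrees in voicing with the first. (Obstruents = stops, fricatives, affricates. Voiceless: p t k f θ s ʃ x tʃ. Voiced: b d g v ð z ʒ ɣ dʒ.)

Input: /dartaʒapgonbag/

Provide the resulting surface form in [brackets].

/g/ after /p/ (voiceless) → [k]

[dartaʒapkonbag]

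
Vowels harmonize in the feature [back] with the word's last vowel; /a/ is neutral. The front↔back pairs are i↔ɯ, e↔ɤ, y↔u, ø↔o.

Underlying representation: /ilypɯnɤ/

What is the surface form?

[ɯlupɯnɤ]

/i/ harmonizes with /ɤ/ ([+back]) → [ɯ]
/y/ harmonizes with /ɤ/ ([+back]) → [u]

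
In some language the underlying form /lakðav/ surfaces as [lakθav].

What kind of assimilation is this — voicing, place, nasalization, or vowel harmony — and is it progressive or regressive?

/ð/→[θ].
Each target copies a feature from the preceding segment, so the direction is progressive.

voicing assimilation, progressive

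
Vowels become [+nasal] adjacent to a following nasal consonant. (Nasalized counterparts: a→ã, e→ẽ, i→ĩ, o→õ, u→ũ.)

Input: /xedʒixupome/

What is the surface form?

/o/ before nasal /m/ → [õ]

[xedʒixupõme]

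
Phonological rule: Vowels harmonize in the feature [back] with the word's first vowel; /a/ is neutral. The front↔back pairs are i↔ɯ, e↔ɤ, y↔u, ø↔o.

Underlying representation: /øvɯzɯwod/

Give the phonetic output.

[øviziwød]

/ɯ/ harmonizes with /ø/ ([-back]) → [i]
/ɯ/ harmonizes with /ø/ ([-back]) → [i]
/o/ harmonizes with /ø/ ([-back]) → [ø]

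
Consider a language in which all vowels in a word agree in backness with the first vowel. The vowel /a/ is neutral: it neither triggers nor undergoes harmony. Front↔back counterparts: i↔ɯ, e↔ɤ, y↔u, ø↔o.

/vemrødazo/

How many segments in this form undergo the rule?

1

/o/ harmonizes with /e/ ([-back]) → [ø]
1 segment changes.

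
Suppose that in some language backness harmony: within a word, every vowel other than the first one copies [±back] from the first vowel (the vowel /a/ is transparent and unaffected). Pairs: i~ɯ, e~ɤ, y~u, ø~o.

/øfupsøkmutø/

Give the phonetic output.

[øfypsøkmytø]

/u/ harmonizes with /ø/ ([-back]) → [y]
/u/ harmonizes with /ø/ ([-back]) → [y]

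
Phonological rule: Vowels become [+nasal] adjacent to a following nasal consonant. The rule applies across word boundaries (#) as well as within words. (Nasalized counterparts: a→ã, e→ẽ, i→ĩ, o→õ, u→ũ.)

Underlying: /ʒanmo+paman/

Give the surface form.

[ʒãnmo+pãmãn]

/a/ before nasal /n/ → [ã]
/a/ before nasal /m/ → [ã]
/a/ before nasal /n/ → [ã]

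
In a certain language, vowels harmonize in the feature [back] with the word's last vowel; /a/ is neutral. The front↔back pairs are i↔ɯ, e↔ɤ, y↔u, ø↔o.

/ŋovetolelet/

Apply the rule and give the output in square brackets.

[ŋøvetølelet]

/o/ harmonizes with /e/ ([-back]) → [ø]
/o/ harmonizes with /e/ ([-back]) → [ø]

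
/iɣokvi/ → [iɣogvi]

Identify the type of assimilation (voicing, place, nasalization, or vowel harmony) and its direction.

voicing assimilation, regressive

/k/→[g].
Each target copies a feature from the following segment, so the direction is regressive.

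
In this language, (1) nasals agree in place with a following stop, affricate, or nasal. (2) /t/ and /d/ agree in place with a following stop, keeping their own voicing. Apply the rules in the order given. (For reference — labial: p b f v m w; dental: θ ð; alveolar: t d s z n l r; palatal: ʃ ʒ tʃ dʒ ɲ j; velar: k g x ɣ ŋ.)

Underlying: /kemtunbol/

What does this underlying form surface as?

Rule 1: /m/ before /t/ (alveolar) → [n]
Rule 1: /n/ before /b/ (labial) → [m]
After rule 1: kentumbol
Rule 2: no segment meets the rule's conditions; no change.

[kentumbol]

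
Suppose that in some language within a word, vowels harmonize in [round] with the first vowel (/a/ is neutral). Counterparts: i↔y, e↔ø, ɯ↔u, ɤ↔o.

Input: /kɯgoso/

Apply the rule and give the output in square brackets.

/o/ harmonizes with /ɯ/ ([-round]) → [ɤ]
/o/ harmonizes with /ɯ/ ([-round]) → [ɤ]

[kɯgɤsɤ]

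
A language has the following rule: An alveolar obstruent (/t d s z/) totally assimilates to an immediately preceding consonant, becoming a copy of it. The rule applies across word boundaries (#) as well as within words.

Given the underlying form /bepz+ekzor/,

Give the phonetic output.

/z/ after /p/ → [p] (total assimilation)
/z/ after /k/ → [k] (total assimilation)

[bepp+ekkor]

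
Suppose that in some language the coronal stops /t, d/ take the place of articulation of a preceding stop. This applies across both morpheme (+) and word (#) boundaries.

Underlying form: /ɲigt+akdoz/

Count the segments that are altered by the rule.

/t/ after /g/ (velar) → [k]
/d/ after /k/ (velar) → [g]
2 segments change.

2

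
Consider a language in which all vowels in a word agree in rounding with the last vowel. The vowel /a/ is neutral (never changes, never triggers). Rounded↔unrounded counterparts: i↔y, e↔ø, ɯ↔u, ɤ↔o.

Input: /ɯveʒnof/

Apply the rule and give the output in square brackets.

/ɯ/ harmonizes with /o/ ([+round]) → [u]
/e/ harmonizes with /o/ ([+round]) → [ø]

[uvøʒnof]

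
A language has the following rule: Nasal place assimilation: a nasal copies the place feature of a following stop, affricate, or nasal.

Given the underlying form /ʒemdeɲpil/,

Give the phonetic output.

/m/ before /d/ (alveolar) → [n]
/ɲ/ before /p/ (labial) → [m]

[ʒendempil]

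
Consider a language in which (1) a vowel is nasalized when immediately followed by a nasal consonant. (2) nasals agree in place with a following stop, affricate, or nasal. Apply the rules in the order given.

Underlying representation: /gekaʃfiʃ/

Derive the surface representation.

[gekaʃfiʃ]

Rule 1: no segment meets the rule's conditions; no change.
After rule 1: gekaʃfiʃ
Rule 2: no segment meets the rule's conditions; no change.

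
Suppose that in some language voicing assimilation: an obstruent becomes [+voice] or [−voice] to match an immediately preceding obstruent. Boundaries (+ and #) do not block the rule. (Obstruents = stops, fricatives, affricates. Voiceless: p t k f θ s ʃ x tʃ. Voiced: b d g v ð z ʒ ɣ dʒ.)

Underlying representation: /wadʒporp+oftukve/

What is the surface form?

/p/ after /dʒ/ (voiced) → [b]
/v/ after /k/ (voiceless) → [f]

[wadʒborp+oftukfe]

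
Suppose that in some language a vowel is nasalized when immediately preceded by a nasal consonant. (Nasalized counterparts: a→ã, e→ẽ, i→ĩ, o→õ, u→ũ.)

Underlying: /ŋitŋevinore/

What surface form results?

/i/ after nasal /ŋ/ → [ĩ]
/e/ after nasal /ŋ/ → [ẽ]
/o/ after nasal /n/ → [õ]

[ŋĩtŋẽvinõre]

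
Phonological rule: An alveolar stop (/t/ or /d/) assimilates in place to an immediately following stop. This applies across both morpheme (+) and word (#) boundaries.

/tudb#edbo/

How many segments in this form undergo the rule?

2

/d/ before /b/ (labial) → [b]
/d/ before /b/ (labial) → [b]
2 segments change.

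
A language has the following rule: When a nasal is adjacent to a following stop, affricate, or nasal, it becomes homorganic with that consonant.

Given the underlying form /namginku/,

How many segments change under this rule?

/m/ before /g/ (velar) → [ŋ]
/n/ before /k/ (velar) → [ŋ]
2 segments change.

2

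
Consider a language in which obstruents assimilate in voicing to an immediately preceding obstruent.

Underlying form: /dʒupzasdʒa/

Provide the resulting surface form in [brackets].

[dʒupsastʃa]

/z/ after /p/ (voiceless) → [s]
/dʒ/ after /s/ (voiceless) → [tʃ]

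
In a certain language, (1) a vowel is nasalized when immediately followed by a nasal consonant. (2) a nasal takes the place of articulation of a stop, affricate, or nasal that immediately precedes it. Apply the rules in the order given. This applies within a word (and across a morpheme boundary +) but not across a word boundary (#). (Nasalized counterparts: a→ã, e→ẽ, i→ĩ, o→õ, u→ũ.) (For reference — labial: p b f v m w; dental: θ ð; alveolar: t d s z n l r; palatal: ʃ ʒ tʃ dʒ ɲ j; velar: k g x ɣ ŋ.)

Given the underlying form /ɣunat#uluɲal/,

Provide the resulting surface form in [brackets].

[ɣũnat#ulũɲal]

Rule 1: /u/ before nasal /n/ → [ũ]
Rule 1: /u/ before nasal /ɲ/ → [ũ]
After rule 1: ɣũnat#ulũɲal
Rule 2: no segment meets the rule's conditions; no change.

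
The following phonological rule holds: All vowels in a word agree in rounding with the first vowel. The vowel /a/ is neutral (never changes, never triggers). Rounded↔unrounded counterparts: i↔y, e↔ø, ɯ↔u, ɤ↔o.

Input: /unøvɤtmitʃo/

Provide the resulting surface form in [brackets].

/ɤ/ harmonizes with /u/ ([+round]) → [o]
/i/ harmonizes with /u/ ([+round]) → [y]

[unøvotmytʃo]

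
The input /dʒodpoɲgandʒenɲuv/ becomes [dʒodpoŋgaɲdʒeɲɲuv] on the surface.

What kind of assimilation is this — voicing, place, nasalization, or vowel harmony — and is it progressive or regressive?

place assimilation, regressive

/ɲ/→[ŋ] /n/→[ɲ] /n/→[ɲ].
Each target copies a feature from the following segment, so the direction is regressive.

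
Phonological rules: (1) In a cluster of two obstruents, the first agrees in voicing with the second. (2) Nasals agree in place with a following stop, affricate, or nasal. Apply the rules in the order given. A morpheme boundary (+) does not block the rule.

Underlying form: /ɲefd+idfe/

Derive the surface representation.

Rule 1: /f/ before /d/ (voiced) → [v]
Rule 1: /d/ before /f/ (voiceless) → [t]
After rule 1: ɲevd+itfe
Rule 2: no segment meets the rule's conditions; no change.

[ɲevd+itfe]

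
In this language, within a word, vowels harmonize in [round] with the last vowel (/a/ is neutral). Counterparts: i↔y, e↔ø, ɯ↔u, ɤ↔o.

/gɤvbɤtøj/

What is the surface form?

/ɤ/ harmonizes with /ø/ ([+round]) → [o]
/ɤ/ harmonizes with /ø/ ([+round]) → [o]

[govbotøj]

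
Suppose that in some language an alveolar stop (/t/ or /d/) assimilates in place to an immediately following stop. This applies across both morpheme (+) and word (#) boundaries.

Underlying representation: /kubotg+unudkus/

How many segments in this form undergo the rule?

/t/ before /g/ (velar) → [k]
/d/ before /k/ (velar) → [g]
2 segments change.

2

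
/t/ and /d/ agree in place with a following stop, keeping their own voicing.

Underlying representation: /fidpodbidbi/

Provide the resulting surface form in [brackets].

/d/ before /p/ (labial) → [b]
/d/ before /b/ (labial) → [b]
/d/ before /b/ (labial) → [b]

[fibpobbibbi]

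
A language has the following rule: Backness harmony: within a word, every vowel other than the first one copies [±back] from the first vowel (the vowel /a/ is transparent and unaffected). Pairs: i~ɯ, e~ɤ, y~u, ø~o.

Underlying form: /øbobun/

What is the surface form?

[øbøbyn]

/o/ harmonizes with /ø/ ([-back]) → [ø]
/u/ harmonizes with /ø/ ([-back]) → [y]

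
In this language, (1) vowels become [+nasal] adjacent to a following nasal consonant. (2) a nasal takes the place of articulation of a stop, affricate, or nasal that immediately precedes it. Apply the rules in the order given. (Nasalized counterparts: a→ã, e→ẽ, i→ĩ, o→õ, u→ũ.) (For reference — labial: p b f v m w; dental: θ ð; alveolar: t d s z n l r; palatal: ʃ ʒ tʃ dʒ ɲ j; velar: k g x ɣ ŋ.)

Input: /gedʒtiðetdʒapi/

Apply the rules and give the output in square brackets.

Rule 1: no segment meets the rule's conditions; no change.
After rule 1: gedʒtiðetdʒapi
Rule 2: no segment meets the rule's conditions; no change.

[gedʒtiðetdʒapi]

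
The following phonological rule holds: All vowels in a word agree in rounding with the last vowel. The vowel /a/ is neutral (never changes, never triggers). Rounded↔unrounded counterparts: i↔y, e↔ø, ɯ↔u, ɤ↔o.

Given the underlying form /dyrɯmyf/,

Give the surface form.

[dyrumyf]

/ɯ/ harmonizes with /y/ ([+round]) → [u]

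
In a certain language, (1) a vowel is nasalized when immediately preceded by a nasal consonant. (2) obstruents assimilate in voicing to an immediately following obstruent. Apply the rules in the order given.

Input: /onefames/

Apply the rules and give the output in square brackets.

[onẽfamẽs]

Rule 1: /e/ after nasal /n/ → [ẽ]
Rule 1: /e/ after nasal /m/ → [ẽ]
After rule 1: onẽfamẽs
Rule 2: no segment meets the rule's conditions; no change.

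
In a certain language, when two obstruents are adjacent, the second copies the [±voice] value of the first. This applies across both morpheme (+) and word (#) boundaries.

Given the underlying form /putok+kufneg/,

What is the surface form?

no segment meets the rule's conditions; no change.

[putok+kufneg]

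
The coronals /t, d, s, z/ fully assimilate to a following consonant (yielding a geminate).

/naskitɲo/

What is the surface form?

[nakkiɲɲo]

/s/ before /k/ → [k] (total assimilation)
/t/ before /ɲ/ → [ɲ] (total assimilation)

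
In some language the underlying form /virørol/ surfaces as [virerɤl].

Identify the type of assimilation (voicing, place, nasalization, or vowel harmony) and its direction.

vowel harmony, progressive

/ø/→[e] /o/→[ɤ].
Vowels agree with the first vowel, so the harmony is progressive.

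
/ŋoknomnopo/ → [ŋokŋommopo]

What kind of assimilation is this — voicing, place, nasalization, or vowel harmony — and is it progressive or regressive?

place assimilation, progressive

/n/→[ŋ] /n/→[m].
Each target copies a feature from the preceding segment, so the direction is progressive.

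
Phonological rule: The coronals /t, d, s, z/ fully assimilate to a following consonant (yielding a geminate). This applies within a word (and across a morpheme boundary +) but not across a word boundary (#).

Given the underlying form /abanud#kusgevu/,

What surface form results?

/s/ before /g/ → [g] (total assimilation)

[abanud#kuggevu]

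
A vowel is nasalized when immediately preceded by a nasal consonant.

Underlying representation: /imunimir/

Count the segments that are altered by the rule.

3

/u/ after nasal /m/ → [ũ]
/i/ after nasal /n/ → [ĩ]
/i/ after nasal /m/ → [ĩ]
3 segments change.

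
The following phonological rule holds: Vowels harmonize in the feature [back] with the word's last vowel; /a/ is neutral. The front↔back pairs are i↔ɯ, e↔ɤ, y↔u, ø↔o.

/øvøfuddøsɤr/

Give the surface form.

[ovofuddosɤr]

/ø/ harmonizes with /ɤ/ ([+back]) → [o]
/ø/ harmonizes with /ɤ/ ([+back]) → [o]
/ø/ harmonizes with /ɤ/ ([+back]) → [o]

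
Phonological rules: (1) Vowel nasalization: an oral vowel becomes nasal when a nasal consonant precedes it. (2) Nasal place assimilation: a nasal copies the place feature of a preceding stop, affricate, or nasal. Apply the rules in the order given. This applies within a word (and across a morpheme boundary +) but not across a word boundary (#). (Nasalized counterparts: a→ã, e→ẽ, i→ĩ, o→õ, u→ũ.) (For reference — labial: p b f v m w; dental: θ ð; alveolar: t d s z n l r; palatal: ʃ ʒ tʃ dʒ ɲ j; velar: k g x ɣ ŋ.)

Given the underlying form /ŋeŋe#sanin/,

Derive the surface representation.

Rule 1: /e/ after nasal /ŋ/ → [ẽ]
Rule 1: /e/ after nasal /ŋ/ → [ẽ]
Rule 1: /i/ after nasal /n/ → [ĩ]
After rule 1: ŋẽŋẽ#sanĩn
Rule 2: no segment meets the rule's conditions; no change.

[ŋẽŋẽ#sanĩn]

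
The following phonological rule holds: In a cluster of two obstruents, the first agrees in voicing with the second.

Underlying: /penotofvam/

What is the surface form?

/f/ before /v/ (voiced) → [v]

[penotovvam]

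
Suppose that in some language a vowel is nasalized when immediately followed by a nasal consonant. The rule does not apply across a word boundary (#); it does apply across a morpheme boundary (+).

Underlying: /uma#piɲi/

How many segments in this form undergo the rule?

2

/u/ before nasal /m/ → [ũ]
/i/ before nasal /ɲ/ → [ĩ]
2 segments change.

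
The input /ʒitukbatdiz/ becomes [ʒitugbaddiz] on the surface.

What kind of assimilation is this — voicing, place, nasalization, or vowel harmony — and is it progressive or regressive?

/k/→[g] /t/→[d].
Each target copies a feature from the following segment, so the direction is regressive.

voicing assimilation, regressive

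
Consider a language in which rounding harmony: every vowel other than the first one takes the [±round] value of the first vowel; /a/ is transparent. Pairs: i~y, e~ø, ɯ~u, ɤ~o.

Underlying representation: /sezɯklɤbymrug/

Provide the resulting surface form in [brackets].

/y/ harmonizes with /e/ ([-round]) → [i]
/u/ harmonizes with /e/ ([-round]) → [ɯ]

[sezɯklɤbimrɯg]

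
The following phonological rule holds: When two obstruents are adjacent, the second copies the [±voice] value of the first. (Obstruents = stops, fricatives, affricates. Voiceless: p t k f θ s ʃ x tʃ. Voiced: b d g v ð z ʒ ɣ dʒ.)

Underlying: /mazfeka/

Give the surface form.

/f/ after /z/ (voiced) → [v]

[mazveka]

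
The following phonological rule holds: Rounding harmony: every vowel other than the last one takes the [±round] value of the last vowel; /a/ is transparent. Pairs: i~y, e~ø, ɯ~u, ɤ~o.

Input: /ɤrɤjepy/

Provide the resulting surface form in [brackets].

/ɤ/ harmonizes with /y/ ([+round]) → [o]
/ɤ/ harmonizes with /y/ ([+round]) → [o]
/e/ harmonizes with /y/ ([+round]) → [ø]

[orojøpy]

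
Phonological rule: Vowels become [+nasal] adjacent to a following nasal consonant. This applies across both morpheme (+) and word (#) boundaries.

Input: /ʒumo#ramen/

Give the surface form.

/u/ before nasal /m/ → [ũ]
/a/ before nasal /m/ → [ã]
/e/ before nasal /n/ → [ẽ]

[ʒũmo#rãmẽn]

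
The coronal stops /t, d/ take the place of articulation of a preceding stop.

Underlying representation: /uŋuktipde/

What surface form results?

/t/ after /k/ (velar) → [k]
/d/ after /p/ (labial) → [b]

[uŋukkipbe]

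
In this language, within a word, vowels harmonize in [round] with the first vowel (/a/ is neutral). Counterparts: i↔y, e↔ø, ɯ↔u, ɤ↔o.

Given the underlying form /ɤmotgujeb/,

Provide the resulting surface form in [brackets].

[ɤmɤtgɯjeb]

/o/ harmonizes with /ɤ/ ([-round]) → [ɤ]
/u/ harmonizes with /ɤ/ ([-round]) → [ɯ]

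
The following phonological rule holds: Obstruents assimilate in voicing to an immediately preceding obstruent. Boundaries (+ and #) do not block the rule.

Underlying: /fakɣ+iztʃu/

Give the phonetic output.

/ɣ/ after /k/ (voiceless) → [x]
/tʃ/ after /z/ (voiced) → [dʒ]

[fakx+izdʒu]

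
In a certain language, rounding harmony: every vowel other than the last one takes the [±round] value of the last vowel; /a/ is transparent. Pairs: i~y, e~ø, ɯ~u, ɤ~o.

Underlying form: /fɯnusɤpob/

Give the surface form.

[funusopob]

/ɯ/ harmonizes with /o/ ([+round]) → [u]
/ɤ/ harmonizes with /o/ ([+round]) → [o]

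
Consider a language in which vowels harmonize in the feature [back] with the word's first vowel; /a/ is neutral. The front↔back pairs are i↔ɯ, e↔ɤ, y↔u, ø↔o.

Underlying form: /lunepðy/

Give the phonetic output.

/e/ harmonizes with /u/ ([+back]) → [ɤ]
/y/ harmonizes with /u/ ([+back]) → [u]

[lunɤpðu]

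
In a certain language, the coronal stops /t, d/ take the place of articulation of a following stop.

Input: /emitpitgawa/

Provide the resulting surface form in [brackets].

[emippikgawa]

/t/ before /p/ (labial) → [p]
/t/ before /g/ (velar) → [k]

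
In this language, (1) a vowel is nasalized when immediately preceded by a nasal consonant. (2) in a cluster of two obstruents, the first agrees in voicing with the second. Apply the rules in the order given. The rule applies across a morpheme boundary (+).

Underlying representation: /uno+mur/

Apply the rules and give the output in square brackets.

Rule 1: /o/ after nasal /n/ → [õ]
Rule 1: /u/ after nasal /m/ → [ũ]
After rule 1: unõ+mũr
Rule 2: no segment meets the rule's conditions; no change.

[unõ+mũr]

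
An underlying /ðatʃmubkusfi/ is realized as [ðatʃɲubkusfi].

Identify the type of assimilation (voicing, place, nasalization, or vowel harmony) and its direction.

place assimilation, progressive

/m/→[ɲ].
Each target copies a feature from the preceding segment, so the direction is progressive.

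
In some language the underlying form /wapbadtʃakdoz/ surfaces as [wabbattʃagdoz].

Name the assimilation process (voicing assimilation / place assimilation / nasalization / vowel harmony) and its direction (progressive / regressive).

/p/→[b] /d/→[t] /k/→[g].
Each target copies a feature from the following segment, so the direction is regressive.

voicing assimilation, regressive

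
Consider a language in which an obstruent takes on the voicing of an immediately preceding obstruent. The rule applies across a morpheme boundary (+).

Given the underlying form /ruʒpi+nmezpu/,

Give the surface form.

[ruʒbi+nmezbu]

/p/ after /ʒ/ (voiced) → [b]
/p/ after /z/ (voiced) → [b]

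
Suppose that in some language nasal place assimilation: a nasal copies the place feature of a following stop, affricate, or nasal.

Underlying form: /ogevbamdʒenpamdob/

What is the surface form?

[ogevbaɲdʒempandob]

/m/ before /dʒ/ (palatal) → [ɲ]
/n/ before /p/ (labial) → [m]
/m/ before /d/ (alveolar) → [n]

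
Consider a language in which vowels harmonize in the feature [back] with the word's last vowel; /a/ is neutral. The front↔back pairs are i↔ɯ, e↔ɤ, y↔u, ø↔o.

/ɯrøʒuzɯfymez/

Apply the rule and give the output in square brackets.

/ɯ/ harmonizes with /e/ ([-back]) → [i]
/u/ harmonizes with /e/ ([-back]) → [y]
/ɯ/ harmonizes with /e/ ([-back]) → [i]

[irøʒyzifymez]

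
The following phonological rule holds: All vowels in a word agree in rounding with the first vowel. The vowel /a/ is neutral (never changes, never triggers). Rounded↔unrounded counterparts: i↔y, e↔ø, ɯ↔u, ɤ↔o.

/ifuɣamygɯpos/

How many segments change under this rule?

3

/u/ harmonizes with /i/ ([-round]) → [ɯ]
/y/ harmonizes with /i/ ([-round]) → [i]
/o/ harmonizes with /i/ ([-round]) → [ɤ]
3 segments change.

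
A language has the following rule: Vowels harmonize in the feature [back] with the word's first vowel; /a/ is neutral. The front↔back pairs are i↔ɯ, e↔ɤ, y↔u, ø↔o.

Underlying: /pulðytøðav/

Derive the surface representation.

/y/ harmonizes with /u/ ([+back]) → [u]
/ø/ harmonizes with /u/ ([+back]) → [o]

[pulðutoðav]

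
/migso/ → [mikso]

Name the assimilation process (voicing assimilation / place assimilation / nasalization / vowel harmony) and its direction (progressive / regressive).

/g/→[k].
Each target copies a feature from the following segment, so the direction is regressive.

voicing assimilation, regressive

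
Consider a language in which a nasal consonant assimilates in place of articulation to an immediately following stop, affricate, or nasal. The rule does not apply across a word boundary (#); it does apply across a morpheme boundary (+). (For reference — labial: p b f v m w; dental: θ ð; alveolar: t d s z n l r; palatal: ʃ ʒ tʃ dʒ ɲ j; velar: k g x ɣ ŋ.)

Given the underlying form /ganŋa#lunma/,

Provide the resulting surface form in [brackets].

[gaŋŋa#lumma]

/n/ before /ŋ/ (velar) → [ŋ]
/n/ before /m/ (labial) → [m]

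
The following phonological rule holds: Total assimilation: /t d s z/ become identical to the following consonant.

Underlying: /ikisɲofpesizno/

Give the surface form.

/s/ before /ɲ/ → [ɲ] (total assimilation)
/z/ before /n/ → [n] (total assimilation)

[ikiɲɲofpesinno]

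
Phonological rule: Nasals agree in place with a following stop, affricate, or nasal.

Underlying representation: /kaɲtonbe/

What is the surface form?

/ɲ/ before /t/ (alveolar) → [n]
/n/ before /b/ (labial) → [m]

[kantombe]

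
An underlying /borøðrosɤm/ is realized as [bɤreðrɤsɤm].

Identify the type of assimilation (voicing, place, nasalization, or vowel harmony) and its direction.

/o/→[ɤ] /ø/→[e] /o/→[ɤ].
Vowels agree with the last vowel, so the harmony is regressive.

vowel harmony, regressive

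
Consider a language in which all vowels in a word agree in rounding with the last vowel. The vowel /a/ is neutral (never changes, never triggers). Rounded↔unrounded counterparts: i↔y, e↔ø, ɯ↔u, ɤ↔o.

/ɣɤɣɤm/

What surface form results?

[ɣɤɣɤm]

no segment meets the rule's conditions; no change.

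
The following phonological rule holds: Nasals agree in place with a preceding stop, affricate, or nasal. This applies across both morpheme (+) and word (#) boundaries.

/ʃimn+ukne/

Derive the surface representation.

[ʃimm+ukŋe]

/n/ after /m/ (labial) → [m]
/n/ after /k/ (velar) → [ŋ]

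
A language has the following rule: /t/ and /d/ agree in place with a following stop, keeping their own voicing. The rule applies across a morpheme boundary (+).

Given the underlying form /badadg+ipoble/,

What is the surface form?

/d/ before /g/ (velar) → [g]

[badagg+ipoble]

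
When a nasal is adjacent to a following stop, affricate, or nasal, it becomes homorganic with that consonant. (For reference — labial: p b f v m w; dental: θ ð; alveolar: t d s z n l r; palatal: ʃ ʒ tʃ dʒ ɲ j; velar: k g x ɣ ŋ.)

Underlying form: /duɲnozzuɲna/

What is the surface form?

[dunnozzunna]

/ɲ/ before /n/ (alveolar) → [n]
/ɲ/ before /n/ (alveolar) → [n]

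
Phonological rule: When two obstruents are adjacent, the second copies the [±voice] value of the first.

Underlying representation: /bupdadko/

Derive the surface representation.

[buptadgo]

/d/ after /p/ (voiceless) → [t]
/k/ after /d/ (voiced) → [g]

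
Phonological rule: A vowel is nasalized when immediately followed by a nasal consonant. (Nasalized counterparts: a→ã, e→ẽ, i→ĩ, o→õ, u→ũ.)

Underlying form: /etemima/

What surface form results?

[etẽmĩma]

/e/ before nasal /m/ → [ẽ]
/i/ before nasal /m/ → [ĩ]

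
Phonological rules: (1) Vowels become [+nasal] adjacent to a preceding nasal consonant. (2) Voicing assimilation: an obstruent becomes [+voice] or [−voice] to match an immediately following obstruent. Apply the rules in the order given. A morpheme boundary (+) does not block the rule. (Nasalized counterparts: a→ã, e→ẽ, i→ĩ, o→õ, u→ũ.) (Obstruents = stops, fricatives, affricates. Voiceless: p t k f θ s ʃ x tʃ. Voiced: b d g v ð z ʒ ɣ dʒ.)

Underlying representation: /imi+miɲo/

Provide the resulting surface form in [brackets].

[imĩ+mĩɲõ]

Rule 1: /i/ after nasal /m/ → [ĩ]
Rule 1: /i/ after nasal /m/ → [ĩ]
Rule 1: /o/ after nasal /ɲ/ → [õ]
After rule 1: imĩ+mĩɲõ
Rule 2: no segment meets the rule's conditions; no change.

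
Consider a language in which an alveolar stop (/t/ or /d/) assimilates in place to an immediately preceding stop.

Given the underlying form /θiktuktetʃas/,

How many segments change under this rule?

2

/t/ after /k/ (velar) → [k]
/t/ after /k/ (velar) → [k]
2 segments change.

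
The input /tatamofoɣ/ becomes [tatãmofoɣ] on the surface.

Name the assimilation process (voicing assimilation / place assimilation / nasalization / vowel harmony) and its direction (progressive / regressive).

/a/→[ã].
Each target copies a feature from the following segment, so the direction is regressive.

nasalization, regressive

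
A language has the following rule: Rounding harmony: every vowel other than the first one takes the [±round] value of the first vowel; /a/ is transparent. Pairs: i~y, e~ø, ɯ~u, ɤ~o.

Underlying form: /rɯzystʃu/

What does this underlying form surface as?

[rɯzistʃɯ]

/y/ harmonizes with /ɯ/ ([-round]) → [i]
/u/ harmonizes with /ɯ/ ([-round]) → [ɯ]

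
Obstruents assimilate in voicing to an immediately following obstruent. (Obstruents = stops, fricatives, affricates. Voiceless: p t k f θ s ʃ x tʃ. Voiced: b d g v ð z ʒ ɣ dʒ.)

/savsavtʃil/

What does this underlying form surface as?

/v/ before /s/ (voiceless) → [f]
/v/ before /tʃ/ (voiceless) → [f]

[safsaftʃil]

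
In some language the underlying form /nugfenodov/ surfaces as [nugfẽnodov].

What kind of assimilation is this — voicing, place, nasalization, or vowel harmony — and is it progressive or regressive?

/e/→[ẽ].
Each target copies a feature from the following segment, so the direction is regressive.

nasalization, regressive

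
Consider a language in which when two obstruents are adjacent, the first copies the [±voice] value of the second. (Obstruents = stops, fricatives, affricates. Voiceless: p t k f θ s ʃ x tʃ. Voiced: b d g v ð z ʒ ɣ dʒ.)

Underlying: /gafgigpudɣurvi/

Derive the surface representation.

/f/ before /g/ (voiced) → [v]
/g/ before /p/ (voiceless) → [k]

[gavgikpudɣurvi]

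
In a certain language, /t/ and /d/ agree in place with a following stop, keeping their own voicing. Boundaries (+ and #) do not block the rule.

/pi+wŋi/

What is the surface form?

[pi+wŋi]

no segment meets the rule's conditions; no change.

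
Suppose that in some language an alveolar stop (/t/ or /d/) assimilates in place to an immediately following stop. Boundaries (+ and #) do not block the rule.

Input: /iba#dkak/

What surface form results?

/d/ before /k/ (velar) → [g]

[iba#gkak]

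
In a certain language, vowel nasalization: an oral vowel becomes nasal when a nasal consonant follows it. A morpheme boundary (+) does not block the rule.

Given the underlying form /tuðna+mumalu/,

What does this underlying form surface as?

[tuðnã+mũmalu]

/a/ before nasal /m/ → [ã]
/u/ before nasal /m/ → [ũ]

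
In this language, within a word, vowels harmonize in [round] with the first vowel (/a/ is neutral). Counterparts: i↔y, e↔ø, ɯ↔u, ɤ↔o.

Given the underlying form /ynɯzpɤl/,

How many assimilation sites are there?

2

/ɯ/ harmonizes with /y/ ([+round]) → [u]
/ɤ/ harmonizes with /y/ ([+round]) → [o]
2 segments change.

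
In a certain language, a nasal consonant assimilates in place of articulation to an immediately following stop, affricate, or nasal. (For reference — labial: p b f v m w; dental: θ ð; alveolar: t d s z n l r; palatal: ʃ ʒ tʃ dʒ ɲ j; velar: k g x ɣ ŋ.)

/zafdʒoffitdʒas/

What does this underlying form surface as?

[zafdʒoffitdʒas]

no segment meets the rule's conditions; no change.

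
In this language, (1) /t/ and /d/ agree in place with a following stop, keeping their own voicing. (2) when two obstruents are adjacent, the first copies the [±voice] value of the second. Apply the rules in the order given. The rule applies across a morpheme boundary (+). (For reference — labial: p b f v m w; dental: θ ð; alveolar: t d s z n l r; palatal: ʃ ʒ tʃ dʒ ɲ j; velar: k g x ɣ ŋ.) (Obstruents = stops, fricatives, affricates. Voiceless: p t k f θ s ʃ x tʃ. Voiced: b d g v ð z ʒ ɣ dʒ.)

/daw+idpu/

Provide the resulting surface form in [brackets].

[daw+ippu]

Rule 1: /d/ before /p/ (labial) → [b]
After rule 1: daw+ibpu
Rule 2: /b/ before /p/ (voiceless) → [p]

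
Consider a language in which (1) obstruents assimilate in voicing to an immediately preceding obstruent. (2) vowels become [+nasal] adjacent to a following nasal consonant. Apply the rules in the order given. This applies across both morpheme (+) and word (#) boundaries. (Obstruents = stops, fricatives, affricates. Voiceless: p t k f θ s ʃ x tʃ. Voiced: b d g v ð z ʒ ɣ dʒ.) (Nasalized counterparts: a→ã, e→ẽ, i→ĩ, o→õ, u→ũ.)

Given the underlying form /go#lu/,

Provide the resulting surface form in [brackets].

Rule 1: no segment meets the rule's conditions; no change.
After rule 1: go#lu
Rule 2: no segment meets the rule's conditions; no change.

[go#lu]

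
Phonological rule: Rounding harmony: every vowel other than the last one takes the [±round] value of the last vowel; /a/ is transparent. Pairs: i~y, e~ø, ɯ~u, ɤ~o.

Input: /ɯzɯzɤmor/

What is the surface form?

[uzuzomor]

/ɯ/ harmonizes with /o/ ([+round]) → [u]
/ɯ/ harmonizes with /o/ ([+round]) → [u]
/ɤ/ harmonizes with /o/ ([+round]) → [o]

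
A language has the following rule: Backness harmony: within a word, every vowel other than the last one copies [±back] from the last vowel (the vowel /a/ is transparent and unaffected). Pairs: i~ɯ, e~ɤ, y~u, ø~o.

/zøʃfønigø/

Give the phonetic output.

[zøʃfønigø]

no segment meets the rule's conditions; no change.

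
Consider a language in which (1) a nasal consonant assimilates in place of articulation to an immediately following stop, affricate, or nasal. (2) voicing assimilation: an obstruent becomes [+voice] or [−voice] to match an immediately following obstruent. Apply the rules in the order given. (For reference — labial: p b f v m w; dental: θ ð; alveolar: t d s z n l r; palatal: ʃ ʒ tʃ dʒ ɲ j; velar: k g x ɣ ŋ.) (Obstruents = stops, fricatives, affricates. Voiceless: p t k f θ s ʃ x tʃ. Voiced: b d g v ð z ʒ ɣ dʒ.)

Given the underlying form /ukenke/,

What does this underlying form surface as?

[ukeŋke]

Rule 1: /n/ before /k/ (velar) → [ŋ]
After rule 1: ukeŋke
Rule 2: no segment meets the rule's conditions; no change.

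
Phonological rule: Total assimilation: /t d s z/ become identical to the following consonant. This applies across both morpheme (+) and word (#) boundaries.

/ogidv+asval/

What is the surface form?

/d/ before /v/ → [v] (total assimilation)
/s/ before /v/ → [v] (total assimilation)

[ogivv+avval]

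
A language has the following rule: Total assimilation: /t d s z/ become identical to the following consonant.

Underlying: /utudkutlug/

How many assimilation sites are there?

2

/d/ before /k/ → [k] (total assimilation)
/t/ before /l/ → [l] (total assimilation)
2 segments change.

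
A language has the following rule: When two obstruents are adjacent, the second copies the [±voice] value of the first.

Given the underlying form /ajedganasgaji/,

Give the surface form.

/g/ after /s/ (voiceless) → [k]

[ajedganaskaji]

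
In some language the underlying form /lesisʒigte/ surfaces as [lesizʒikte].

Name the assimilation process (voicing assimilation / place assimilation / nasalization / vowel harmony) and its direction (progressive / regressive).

/s/→[z] /g/→[k].
Each target copies a feature from the following segment, so the direction is regressive.

voicing assimilation, regressive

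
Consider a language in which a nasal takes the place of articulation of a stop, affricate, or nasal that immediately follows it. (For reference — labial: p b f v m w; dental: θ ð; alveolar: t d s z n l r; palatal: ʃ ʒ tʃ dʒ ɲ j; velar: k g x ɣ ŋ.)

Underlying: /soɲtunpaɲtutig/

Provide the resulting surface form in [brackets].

[sontumpantutig]

/ɲ/ before /t/ (alveolar) → [n]
/n/ before /p/ (labial) → [m]
/ɲ/ before /t/ (alveolar) → [n]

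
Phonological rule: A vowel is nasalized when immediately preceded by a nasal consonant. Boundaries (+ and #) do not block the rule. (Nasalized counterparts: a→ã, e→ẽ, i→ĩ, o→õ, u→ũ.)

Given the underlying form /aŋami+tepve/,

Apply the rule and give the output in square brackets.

/a/ after nasal /ŋ/ → [ã]
/i/ after nasal /m/ → [ĩ]

[aŋãmĩ+tepve]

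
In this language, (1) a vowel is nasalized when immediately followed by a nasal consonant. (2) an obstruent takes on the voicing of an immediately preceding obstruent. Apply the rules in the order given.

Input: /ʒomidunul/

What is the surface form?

Rule 1: /o/ before nasal /m/ → [õ]
Rule 1: /u/ before nasal /n/ → [ũ]
After rule 1: ʒõmidũnul
Rule 2: no segment meets the rule's conditions; no change.

[ʒõmidũnul]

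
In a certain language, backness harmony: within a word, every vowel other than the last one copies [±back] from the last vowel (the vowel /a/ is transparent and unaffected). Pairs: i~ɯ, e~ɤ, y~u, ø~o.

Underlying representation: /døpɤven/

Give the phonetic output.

/ɤ/ harmonizes with /e/ ([-back]) → [e]

[døpeven]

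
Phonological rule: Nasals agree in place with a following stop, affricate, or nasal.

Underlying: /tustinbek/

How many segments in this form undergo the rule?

1

/n/ before /b/ (labial) → [m]
1 segment changes.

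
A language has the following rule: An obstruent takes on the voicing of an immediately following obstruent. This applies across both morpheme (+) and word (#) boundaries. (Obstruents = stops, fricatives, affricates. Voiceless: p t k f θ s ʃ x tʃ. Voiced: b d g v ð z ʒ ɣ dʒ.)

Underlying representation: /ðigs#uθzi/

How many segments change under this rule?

/g/ before /s/ (voiceless) → [k]
/θ/ before /z/ (voiced) → [ð]
2 segments change.

2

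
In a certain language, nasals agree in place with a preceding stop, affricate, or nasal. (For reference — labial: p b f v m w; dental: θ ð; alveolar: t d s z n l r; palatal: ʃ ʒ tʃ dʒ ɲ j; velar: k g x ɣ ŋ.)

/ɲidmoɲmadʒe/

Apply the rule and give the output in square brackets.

[ɲidnoɲɲadʒe]

/m/ after /d/ (alveolar) → [n]
/m/ after /ɲ/ (palatal) → [ɲ]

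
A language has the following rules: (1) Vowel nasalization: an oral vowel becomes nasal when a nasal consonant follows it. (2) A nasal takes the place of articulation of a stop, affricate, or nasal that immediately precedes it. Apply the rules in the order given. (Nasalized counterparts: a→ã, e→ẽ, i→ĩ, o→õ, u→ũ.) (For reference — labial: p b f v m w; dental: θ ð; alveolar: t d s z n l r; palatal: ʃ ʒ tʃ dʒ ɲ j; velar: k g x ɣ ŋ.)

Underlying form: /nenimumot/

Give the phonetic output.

[nẽnĩmũmot]

Rule 1: /e/ before nasal /n/ → [ẽ]
Rule 1: /i/ before nasal /m/ → [ĩ]
Rule 1: /u/ before nasal /m/ → [ũ]
After rule 1: nẽnĩmũmot
Rule 2: no segment meets the rule's conditions; no change.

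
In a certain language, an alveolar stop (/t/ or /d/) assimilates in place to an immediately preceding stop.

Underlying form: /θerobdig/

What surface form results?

[θerobbig]

/d/ after /b/ (labial) → [b]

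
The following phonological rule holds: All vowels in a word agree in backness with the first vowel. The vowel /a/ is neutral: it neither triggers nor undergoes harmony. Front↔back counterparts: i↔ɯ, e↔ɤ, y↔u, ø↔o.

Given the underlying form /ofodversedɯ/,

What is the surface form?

[ofodvɤrsɤdɯ]

/e/ harmonizes with /o/ ([+back]) → [ɤ]
/e/ harmonizes with /o/ ([+back]) → [ɤ]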